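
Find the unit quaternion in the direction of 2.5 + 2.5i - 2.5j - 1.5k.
0.5455 + 0.5455i - 0.5455j - 0.3273k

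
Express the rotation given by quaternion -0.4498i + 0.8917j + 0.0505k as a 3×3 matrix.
[[-0.5954, -0.8022, -0.0454], [-0.8022, 0.5903, 0.0901], [-0.0454, 0.0901, -0.9949]]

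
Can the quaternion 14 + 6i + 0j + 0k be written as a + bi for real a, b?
Yes. The quaternion 14 + 6i has j- and k-coefficients y = z = 0, so it lies in the complex subalgebra spanned by 1 and i.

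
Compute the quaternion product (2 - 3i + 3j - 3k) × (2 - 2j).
10 - 12i + 2j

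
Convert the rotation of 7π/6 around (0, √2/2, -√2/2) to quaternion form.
-0.2588 + 0.683j - 0.683k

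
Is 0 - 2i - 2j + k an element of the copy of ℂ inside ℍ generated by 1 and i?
No. The quaternion -2i - 2j + k has j-coefficient y = -2 and k-coefficient z = 1, not both zero, so it does not lie in the complex subalgebra spanned by 1 and i.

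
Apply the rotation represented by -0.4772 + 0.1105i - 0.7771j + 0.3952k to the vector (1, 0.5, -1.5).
(-1.661, 0.546, -0.666)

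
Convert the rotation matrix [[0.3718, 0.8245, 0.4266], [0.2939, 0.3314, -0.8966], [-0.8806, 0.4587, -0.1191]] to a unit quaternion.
0.6293 + 0.5384i + 0.5193j - 0.2108k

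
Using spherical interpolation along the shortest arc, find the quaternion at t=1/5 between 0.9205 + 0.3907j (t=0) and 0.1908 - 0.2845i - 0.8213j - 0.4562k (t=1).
0.7912 + 0.0808i + 0.5922j + 0.1296k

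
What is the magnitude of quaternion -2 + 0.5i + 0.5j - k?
2.345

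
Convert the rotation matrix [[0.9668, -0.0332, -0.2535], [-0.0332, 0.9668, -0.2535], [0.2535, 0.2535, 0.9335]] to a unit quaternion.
0.9832 + 0.1289i - 0.1289j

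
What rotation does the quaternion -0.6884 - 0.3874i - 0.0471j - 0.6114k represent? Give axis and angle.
axis = (-0.5341, -0.0649, -0.8429), θ = 267°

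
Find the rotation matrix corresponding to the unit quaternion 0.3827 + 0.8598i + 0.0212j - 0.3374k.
[[0.7714, 0.2947, -0.564], [-0.2218, -0.7062, -0.6724], [-0.5964, 0.6438, -0.4794]]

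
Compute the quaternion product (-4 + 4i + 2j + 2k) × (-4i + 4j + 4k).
16i - 40j + 8k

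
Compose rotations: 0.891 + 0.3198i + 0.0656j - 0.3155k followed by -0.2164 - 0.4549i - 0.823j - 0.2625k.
-0.0762 - 0.1976i - 0.975j + 0.0677k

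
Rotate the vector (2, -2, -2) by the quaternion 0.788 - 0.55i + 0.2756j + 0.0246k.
(1.563, -3.077, 0.297)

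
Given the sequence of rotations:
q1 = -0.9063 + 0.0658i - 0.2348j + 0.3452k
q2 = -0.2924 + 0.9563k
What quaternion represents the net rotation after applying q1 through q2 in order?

q2 · q1 = -0.0651 + 0.2053i + 0.1316j - 0.9676k
-0.0651 + 0.2053i + 0.1316j - 0.9676k


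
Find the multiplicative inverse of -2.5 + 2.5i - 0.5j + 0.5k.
-0.1923 - 0.1923i + 0.0385j - 0.0385k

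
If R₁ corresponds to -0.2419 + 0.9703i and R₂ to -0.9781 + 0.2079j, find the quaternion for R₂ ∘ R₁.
0.2366 - 0.9491i - 0.0503j - 0.2017k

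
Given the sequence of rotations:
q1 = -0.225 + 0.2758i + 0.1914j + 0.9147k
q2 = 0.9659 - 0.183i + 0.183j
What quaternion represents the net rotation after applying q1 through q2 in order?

q2 · q1 = -0.2019 + 0.475i + 0.3111j + 0.798k
-0.2019 + 0.475i + 0.3111j + 0.798k


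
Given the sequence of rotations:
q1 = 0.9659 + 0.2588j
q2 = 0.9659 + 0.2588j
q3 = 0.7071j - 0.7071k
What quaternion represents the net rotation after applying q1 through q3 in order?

q2 · q1 = 0.866 + 0.4999j
q3 · q2 · q1 = -0.3535 + 0.3535i + 0.6123j - 0.6123k
-0.3535 + 0.3535i + 0.6123j - 0.6123k


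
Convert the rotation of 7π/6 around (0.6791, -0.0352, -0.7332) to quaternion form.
-0.2588 + 0.656i - 0.034j - 0.7082k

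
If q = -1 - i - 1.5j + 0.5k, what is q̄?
-1 + i + 1.5j - 0.5k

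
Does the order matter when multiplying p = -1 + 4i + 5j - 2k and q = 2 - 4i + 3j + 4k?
Yes: pq = 7 + 38i - j + 24k ≠ 7 - 14i + 15j - 40k = qp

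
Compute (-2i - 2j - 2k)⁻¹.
0.1667i + 0.1667j + 0.1667k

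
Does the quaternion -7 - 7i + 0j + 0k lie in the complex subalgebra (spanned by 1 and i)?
Yes. The quaternion -7 - 7i has j- and k-coefficients y = z = 0, so it lies in the complex subalgebra spanned by 1 and i.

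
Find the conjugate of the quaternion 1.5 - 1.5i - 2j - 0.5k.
1.5 + 1.5i + 2j + 0.5k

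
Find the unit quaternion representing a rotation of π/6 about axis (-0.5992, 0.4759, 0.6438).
0.9659 - 0.1551i + 0.1232j + 0.1666k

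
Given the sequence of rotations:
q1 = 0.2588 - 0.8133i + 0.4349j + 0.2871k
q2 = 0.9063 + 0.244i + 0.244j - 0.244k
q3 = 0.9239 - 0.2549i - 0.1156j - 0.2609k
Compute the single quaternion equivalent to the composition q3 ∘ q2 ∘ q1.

q2 · q1 = 0.3969 - 0.4978i + 0.5857j + 0.5016k
q3 · q2 · q1 = 0.4384 - 0.4663i + 0.753j + 0.153k
0.4384 - 0.4663i + 0.753j + 0.153k


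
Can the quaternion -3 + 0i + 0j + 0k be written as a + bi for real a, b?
Yes. The quaternion -3 has j- and k-coefficients y = z = 0, so it lies in the complex subalgebra spanned by 1 and i.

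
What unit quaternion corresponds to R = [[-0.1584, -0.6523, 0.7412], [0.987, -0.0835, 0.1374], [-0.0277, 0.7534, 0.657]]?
0.5948 + 0.2589i + 0.3232j + 0.689k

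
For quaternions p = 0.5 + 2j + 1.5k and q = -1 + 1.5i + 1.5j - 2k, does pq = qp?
No: pq = -0.5 - 5.5i + j - 5.5k ≠ -0.5 + 7i - 3.5j + 0.5k = qp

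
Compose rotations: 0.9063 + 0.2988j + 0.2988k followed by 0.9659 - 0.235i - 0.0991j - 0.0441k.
0.9182 - 0.2294i + 0.269j + 0.1784k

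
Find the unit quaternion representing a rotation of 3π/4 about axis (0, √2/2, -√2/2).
0.3827 + 0.6533j - 0.6533k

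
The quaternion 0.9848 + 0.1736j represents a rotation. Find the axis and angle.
axis = (0, 1, 0), θ = 20°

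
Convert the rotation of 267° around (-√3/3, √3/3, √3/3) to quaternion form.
-0.6884 - 0.4188i + 0.4188j + 0.4188k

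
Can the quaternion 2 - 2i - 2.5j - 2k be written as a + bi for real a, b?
No. The quaternion 2 - 2i - 2.5j - 2k has j-coefficient y = -2.5 and k-coefficient z = -2, not both zero, so it does not lie in the complex subalgebra spanned by 1 and i.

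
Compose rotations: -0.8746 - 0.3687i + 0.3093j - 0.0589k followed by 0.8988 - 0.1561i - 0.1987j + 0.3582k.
-0.7611 - 0.294i + 0.3105j - 0.4878k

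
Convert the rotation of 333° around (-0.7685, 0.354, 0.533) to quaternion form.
-0.9724 - 0.1794i + 0.0826j + 0.1244k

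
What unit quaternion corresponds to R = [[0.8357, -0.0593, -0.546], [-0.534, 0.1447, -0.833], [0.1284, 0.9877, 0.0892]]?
0.7193 + 0.6328i - 0.2344j - 0.165k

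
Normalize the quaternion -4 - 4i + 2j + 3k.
-0.5963 - 0.5963i + 0.2981j + 0.4472k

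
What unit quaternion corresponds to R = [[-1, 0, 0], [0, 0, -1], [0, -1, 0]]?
-0.7071j + 0.7071k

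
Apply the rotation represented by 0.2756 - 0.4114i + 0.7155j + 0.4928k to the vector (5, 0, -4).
(-2.504, -5.313, -2.55)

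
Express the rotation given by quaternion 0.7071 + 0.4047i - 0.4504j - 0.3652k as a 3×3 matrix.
[[0.3275, 0.1519, -0.9325], [-0.881, 0.4057, -0.2434], [0.3414, 0.9013, 0.2667]]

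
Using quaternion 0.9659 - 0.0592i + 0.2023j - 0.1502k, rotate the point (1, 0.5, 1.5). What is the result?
(1.619, 0.24, 0.906)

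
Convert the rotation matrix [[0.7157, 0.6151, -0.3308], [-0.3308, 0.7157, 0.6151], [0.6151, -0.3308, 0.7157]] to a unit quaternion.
0.887 - 0.2666i - 0.2666j - 0.2666k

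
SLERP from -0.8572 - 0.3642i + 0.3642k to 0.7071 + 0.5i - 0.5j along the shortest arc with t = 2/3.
-0.7967 - 0.4772i + 0.3475j + 0.1297k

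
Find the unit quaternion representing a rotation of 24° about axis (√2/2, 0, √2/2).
0.9781 + 0.147i + 0.147k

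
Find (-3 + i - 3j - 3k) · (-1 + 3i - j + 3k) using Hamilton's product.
6 - 22i - 6j + 2k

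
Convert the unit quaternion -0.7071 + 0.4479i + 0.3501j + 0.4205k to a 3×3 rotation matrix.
[[0.4012, 0.9083, -0.1184], [-0.2811, 0.2451, 0.9279], [0.8718, -0.339, 0.3536]]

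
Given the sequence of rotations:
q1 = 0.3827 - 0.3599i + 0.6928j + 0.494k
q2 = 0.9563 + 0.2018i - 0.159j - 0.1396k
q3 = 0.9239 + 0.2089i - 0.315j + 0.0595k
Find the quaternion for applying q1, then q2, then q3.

q2 · q1 = 0.6177 - 0.2488i + 0.5522j + 0.5016k
q3 · q2 · q1 = 0.7668 - 0.2917i + 0.196j + 0.5372k
0.7668 - 0.2917i + 0.196j + 0.5372k


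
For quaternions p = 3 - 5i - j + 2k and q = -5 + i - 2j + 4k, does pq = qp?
No: pq = -20 + 28i + 21j + 13k ≠ -20 + 28i - 23j - 9k = qp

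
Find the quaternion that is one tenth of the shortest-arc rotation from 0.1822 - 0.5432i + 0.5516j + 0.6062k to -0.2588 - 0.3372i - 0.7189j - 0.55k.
0.1989 - 0.4643i + 0.5946j + 0.6256k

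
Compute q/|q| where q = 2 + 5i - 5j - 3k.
0.252 + 0.6299i - 0.6299j - 0.378k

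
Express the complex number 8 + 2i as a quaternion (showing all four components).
8 + 2i + 0j + 0k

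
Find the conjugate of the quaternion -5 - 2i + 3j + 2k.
-5 + 2i - 3j - 2k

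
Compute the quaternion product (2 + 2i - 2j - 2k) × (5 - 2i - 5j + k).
6 - 6i - 18j - 22k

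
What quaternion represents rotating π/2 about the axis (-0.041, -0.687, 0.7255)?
0.7071 - 0.029i - 0.4858j + 0.513k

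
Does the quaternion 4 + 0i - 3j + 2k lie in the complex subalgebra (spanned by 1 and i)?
No. The quaternion 4 - 3j + 2k has j-coefficient y = -3 and k-coefficient z = 2, not both zero, so it does not lie in the complex subalgebra spanned by 1 and i.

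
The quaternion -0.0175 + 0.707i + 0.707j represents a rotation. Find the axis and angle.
axis = (√2/2, √2/2, 0), θ = 182°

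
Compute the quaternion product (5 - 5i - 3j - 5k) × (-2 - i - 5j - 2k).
-40 - 14i - 24j + 22k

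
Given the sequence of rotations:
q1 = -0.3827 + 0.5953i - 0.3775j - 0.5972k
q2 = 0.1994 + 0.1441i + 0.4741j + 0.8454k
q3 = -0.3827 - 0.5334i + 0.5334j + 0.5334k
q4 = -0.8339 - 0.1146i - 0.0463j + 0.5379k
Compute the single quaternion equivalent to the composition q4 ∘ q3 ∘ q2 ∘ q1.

q2 · q1 = 0.5218 + 0.0996i + 0.3326j - 0.7792k
q3 · q2 · q1 = 0.0917 - 0.9095i - 0.2115j + 0.346k
q4 · q3 · q2 · q1 = -0.3766 + 0.8457i - 0.2774j - 0.2571k
-0.3766 + 0.8457i - 0.2774j - 0.2571k


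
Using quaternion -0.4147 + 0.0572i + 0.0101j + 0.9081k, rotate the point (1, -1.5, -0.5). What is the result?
(-1.829, 0.199, -0.341)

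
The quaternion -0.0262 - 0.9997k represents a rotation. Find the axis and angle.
axis = (0, 0, -1), θ = 183°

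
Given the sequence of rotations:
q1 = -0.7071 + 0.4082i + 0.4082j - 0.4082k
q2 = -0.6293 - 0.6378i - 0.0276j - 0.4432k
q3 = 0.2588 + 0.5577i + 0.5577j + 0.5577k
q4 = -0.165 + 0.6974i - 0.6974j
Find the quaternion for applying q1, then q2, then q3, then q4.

q2 · q1 = 0.5357 + 0.3863i - 0.6786j + 0.3212k
q3 · q2 · q1 = 0.1225 + 0.9563i + 0.1594j - 0.212k
q4 · q3 · q2 · q1 = -0.576 + 0.0755i + 0.0361j + 0.8131k
-0.576 + 0.0755i + 0.0361j + 0.8131k


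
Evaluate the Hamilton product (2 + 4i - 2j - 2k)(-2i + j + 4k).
18 - 10i - 10j + 8k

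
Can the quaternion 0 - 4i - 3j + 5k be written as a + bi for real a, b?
No. The quaternion -4i - 3j + 5k has j-coefficient y = -3 and k-coefficient z = 5, not both zero, so it does not lie in the complex subalgebra spanned by 1 and i.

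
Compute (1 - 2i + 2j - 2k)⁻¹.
0.0769 + 0.1538i - 0.1538j + 0.1538k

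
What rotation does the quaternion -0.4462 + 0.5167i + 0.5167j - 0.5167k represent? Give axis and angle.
axis = (√3/3, √3/3, -√3/3), θ = 233°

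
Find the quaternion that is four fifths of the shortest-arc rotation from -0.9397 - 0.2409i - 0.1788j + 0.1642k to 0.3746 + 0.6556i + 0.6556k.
-0.5622 - 0.6324i - 0.0448j - 0.531k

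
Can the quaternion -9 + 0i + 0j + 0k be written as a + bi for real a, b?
Yes. The quaternion -9 has j- and k-coefficients y = z = 0, so it lies in the complex subalgebra spanned by 1 and i.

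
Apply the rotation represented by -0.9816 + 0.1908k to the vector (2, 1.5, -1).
(2.416, 0.642, -1)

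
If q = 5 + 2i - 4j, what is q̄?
5 - 2i + 4j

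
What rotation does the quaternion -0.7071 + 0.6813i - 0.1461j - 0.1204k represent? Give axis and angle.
axis = (0.9635, -0.2066, -0.1703), θ = 3π/2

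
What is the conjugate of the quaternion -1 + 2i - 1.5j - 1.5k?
-1 - 2i + 1.5j + 1.5k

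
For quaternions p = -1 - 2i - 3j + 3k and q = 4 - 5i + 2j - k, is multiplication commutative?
No: pq = -5 - 6i - 31j - 6k ≠ -5 + 3j + 32k = qp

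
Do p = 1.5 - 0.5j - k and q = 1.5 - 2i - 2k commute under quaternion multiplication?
No: pq = 0.25 - 2i + 1.25j - 5.5k ≠ 0.25 - 4i - 2.75j - 3.5k = qp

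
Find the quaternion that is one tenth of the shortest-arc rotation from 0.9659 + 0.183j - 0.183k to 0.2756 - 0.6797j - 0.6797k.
0.9602 + 0.0834j - 0.2664k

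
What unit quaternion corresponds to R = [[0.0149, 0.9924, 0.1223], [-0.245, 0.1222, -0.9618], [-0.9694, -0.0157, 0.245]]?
0.5878 + 0.4024i + 0.4643j - 0.5263k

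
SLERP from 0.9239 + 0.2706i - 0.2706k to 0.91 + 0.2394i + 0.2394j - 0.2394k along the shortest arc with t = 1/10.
0.925 + 0.2682i + 0.0242j - 0.2682k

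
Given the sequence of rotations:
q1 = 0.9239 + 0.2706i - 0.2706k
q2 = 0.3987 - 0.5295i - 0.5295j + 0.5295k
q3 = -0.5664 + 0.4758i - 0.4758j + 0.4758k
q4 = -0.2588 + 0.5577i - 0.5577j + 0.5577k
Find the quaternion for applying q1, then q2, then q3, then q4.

q2 · q1 = 0.6549 - 0.238i - 0.4892j + 0.5246k
q3 · q2 · q1 = -0.7401 + 0.4296i - 0.3974j - 0.3315k
q4 · q3 · q2 · q1 = -0.0848 - 0.1174i + 0.9401j - 0.309k
-0.0848 - 0.1174i + 0.9401j - 0.309k


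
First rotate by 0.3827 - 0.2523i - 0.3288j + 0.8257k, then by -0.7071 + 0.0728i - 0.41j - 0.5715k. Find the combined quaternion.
0.0848 - 0.3202i + 0.1597j - 0.9299k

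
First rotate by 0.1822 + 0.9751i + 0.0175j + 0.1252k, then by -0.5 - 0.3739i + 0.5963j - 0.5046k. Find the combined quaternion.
0.3262 - 0.4722i - 0.3453j - 0.7425k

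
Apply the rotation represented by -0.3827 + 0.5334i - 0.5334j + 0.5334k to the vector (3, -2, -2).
(-2.047, -2.334, 2.713)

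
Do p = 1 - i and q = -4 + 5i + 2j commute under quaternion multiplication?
No: pq = 1 + 9i + 2j - 2k ≠ 1 + 9i + 2j + 2k = qp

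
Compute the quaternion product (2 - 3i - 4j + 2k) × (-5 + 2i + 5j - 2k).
20 + 17i + 28j - 21k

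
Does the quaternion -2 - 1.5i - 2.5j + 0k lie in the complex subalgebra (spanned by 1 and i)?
No. The quaternion -2 - 1.5i - 2.5j has j-coefficient y = -2.5 and k-coefficient z = 0, not both zero, so it does not lie in the complex subalgebra spanned by 1 and i.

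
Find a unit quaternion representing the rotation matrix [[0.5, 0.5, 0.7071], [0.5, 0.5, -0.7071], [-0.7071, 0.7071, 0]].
0.7071 + 0.5i + 0.5j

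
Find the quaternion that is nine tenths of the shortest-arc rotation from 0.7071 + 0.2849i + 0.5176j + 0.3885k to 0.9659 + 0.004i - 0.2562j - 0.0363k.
0.9834 + 0.0376i - 0.1771j + 0.0123k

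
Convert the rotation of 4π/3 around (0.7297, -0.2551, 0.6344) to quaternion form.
-0.5 + 0.6319i - 0.2209j + 0.5494k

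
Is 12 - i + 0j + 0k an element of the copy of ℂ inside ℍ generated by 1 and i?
Yes. The quaternion 12 - i has j- and k-coefficients y = z = 0, so it lies in the complex subalgebra spanned by 1 and i.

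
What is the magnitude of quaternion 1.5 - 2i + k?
2.693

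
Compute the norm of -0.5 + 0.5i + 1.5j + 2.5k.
3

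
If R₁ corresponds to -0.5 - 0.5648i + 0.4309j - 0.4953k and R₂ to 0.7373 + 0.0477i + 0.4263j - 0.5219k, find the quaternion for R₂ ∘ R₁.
-0.7839 - 0.4265i + 0.4229j + 0.1571k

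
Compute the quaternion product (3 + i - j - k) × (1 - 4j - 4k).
-5 + i - 9j - 17k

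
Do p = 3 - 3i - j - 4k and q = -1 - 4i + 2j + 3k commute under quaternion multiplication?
No: pq = -1 - 4i + 32j + 3k ≠ -1 - 14i - 18j + 23k = qp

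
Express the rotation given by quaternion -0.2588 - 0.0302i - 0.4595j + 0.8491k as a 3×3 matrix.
[[-0.8642, 0.4672, 0.1866], [-0.4117, -0.4438, -0.796], [-0.2891, -0.7647, 0.5759]]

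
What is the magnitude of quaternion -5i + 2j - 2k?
√33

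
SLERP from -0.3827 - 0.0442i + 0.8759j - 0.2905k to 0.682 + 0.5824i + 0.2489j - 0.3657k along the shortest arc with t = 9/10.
0.6116 + 0.5655i + 0.3784j - 0.4037k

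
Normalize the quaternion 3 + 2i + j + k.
0.7746 + 0.5164i + 0.2582j + 0.2582k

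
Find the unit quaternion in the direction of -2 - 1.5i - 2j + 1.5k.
-0.5657 - 0.4243i - 0.5657j + 0.4243k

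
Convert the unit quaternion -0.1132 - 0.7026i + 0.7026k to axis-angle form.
axis = (-√2/2, 0, √2/2), θ = 193°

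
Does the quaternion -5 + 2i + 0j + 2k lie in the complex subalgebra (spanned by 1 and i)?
No. The quaternion -5 + 2i + 2k has j-coefficient y = 0 and k-coefficient z = 2, not both zero, so it does not lie in the complex subalgebra spanned by 1 and i.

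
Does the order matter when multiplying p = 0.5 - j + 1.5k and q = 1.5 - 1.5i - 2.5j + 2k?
Yes: pq = -4.75 + i - 5j + 1.75k ≠ -4.75 - 2.5i - 0.5j + 4.75k = qp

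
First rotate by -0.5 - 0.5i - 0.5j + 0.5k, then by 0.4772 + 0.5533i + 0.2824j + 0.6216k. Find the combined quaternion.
-0.1316 - 0.0633i - 0.9673j - 0.2077k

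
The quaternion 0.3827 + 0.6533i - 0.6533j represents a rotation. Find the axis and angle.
axis = (√2/2, -√2/2, 0), θ = 3π/4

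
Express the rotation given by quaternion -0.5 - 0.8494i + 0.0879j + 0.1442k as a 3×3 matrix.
[[0.943, -0.0051, -0.3329], [-0.2935, -0.4845, -0.824], [-0.1571, 0.8748, -0.4584]]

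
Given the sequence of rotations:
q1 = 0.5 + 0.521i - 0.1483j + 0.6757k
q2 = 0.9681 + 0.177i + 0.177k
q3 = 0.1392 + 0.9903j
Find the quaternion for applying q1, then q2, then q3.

q2 · q1 = 0.2722 + 0.6191i - 0.171j + 0.7164k
q3 · q2 · q1 = 0.2072 + 0.7956i + 0.2458j - 0.5134k
0.2072 + 0.7956i + 0.2458j - 0.5134k


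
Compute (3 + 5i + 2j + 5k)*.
3 - 5i - 2j - 5k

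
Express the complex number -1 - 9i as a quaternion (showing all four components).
-1 - 9i + 0j + 0k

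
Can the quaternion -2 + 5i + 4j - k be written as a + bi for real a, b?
No. The quaternion -2 + 5i + 4j - k has j-coefficient y = 4 and k-coefficient z = -1, not both zero, so it does not lie in the complex subalgebra spanned by 1 and i.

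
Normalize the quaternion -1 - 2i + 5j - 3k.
-0.1601 - 0.3203i + 0.8006j - 0.4804k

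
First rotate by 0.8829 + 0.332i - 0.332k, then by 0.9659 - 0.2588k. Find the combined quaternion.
0.7669 + 0.3207i - 0.0859j - 0.5492k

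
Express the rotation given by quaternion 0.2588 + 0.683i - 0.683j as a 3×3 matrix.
[[0.067, -0.933, -0.3535], [-0.933, 0.067, -0.3535], [0.3535, 0.3535, -0.866]]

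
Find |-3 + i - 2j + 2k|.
√18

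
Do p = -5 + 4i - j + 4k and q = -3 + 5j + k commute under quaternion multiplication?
No: pq = 16 - 33i - 26j + 3k ≠ 16 + 9i - 18j - 37k = qp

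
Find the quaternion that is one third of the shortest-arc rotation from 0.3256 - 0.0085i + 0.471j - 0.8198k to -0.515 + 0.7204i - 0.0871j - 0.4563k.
0.0301 + 0.3237i + 0.3455j - 0.8803k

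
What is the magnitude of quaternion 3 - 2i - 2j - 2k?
√21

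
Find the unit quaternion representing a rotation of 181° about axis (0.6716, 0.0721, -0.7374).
-0.0087 + 0.6716i + 0.0721j - 0.7374k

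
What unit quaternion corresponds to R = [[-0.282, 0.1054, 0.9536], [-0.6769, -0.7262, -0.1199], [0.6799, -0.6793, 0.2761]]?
-0.2588 + 0.5404i - 0.2644j + 0.7557k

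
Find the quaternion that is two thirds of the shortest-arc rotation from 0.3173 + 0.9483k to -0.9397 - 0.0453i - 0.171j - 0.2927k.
0.8064 + 0.033i + 0.1246j + 0.5771k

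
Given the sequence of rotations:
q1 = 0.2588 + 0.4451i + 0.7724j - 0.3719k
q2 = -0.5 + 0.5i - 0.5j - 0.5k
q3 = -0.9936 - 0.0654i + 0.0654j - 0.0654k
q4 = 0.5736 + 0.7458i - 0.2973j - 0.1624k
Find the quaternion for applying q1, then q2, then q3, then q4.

q2 · q1 = -0.1517 + 0.479i - 0.5522j + 0.6653k
q3 · q2 · q1 = 0.2617 - 0.4586i + 0.5509j - 0.6463k
q4 · q3 · q2 · q1 = 0.551 + 0.2137i + 0.7947j - 0.1387k
0.551 + 0.2137i + 0.7947j - 0.1387k


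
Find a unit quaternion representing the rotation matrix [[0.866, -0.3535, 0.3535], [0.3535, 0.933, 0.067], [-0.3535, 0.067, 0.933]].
0.9659 + 0.183j + 0.183k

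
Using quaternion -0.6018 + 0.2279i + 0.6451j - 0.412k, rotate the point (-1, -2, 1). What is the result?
(-0.389, -2.16, 1.087)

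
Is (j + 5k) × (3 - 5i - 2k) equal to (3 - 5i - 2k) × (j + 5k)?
No: pq = 10 - 2i - 22j + 20k ≠ 10 + 2i + 28j + 10k = qp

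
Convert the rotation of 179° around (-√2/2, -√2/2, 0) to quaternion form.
0.0087 - 0.7071i - 0.7071j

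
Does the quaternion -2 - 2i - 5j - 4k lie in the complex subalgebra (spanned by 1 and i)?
No. The quaternion -2 - 2i - 5j - 4k has j-coefficient y = -5 and k-coefficient z = -4, not both zero, so it does not lie in the complex subalgebra spanned by 1 and i.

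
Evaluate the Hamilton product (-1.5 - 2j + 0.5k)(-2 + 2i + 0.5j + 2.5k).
2.75 - 8.25i + 4.25j - 0.75k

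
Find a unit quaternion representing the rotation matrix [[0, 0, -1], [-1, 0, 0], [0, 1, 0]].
-0.5 - 0.5i + 0.5j + 0.5k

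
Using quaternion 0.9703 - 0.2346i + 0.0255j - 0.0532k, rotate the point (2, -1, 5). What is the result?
(2.267, 1.148, 4.852)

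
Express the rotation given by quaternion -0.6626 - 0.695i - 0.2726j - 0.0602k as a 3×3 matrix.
[[0.8441, 0.2991, 0.4449], [0.4587, 0.0267, -0.8882], [-0.2776, 0.9538, -0.1147]]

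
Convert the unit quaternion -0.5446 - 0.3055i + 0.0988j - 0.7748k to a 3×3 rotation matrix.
[[-0.2202, -0.9043, 0.3658], [0.7835, -0.3873, -0.4859], [0.581, 0.1797, 0.7938]]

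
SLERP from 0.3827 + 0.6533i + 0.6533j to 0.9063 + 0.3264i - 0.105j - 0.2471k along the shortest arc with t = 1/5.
0.5472 + 0.64i + 0.5361j - 0.0595k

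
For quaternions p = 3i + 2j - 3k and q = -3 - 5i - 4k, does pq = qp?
No: pq = 3 - 17i + 21j + 19k ≠ 3 - i - 33j - k = qp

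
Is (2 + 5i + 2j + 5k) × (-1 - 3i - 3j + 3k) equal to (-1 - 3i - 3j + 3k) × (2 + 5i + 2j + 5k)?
No: pq = 4 + 10i - 38j - 8k ≠ 4 - 32i + 22j + 10k = qp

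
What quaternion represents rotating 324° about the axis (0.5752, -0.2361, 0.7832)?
-0.9511 + 0.1777i - 0.073j + 0.242k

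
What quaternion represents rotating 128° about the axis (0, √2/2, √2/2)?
0.4384 + 0.6355j + 0.6355k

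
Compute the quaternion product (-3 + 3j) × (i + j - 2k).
-3 - 9i - 3j + 3k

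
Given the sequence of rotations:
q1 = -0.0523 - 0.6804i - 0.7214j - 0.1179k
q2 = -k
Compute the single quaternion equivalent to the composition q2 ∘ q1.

q2 · q1 = -0.1179 - 0.7214i + 0.6804j + 0.0523k
-0.1179 - 0.7214i + 0.6804j + 0.0523k


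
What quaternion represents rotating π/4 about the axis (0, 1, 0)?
0.9239 + 0.3827j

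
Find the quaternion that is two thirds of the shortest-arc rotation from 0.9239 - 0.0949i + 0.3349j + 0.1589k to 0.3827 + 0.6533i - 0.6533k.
0.7284 + 0.4867i + 0.1516j - 0.4578k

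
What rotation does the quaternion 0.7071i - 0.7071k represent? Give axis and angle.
axis = (√2/2, 0, -√2/2), θ = π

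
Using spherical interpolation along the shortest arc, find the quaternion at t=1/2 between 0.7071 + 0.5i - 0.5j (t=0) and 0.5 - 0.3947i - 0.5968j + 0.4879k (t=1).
0.7077 + 0.0617i - 0.643j + 0.2861k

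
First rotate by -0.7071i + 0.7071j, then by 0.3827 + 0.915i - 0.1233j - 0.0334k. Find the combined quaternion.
0.7342 - 0.247i + 0.2942j + 0.5598k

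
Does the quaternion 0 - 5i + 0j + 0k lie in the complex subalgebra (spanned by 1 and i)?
Yes. The quaternion -5i has j- and k-coefficients y = z = 0, so it lies in the complex subalgebra spanned by 1 and i.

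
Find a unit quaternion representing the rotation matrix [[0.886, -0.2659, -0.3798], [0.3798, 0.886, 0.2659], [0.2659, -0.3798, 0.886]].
0.9563 - 0.1688i - 0.1688j + 0.1688k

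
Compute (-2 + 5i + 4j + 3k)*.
-2 - 5i - 4j - 3k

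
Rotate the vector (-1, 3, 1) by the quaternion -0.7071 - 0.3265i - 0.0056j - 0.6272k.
(-2.446, -1.345, 1.791)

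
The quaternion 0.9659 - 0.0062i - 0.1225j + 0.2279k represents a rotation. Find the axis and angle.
axis = (-0.024, -0.4733, 0.8806), θ = π/6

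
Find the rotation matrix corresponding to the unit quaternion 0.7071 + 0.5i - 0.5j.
[[0.5, -0.5, -0.7071], [-0.5, 0.5, -0.7071], [0.7071, 0.7071, 0]]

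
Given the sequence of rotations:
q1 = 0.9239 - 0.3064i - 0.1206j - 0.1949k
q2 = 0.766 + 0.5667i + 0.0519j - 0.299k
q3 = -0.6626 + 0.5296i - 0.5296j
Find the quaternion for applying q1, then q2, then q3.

q2 · q1 = 0.8293 + 0.2427i + 0.1576j - 0.478k
q3 · q2 · q1 = -0.5946 + 0.5315i - 0.2905j + 0.5287k
-0.5946 + 0.5315i - 0.2905j + 0.5287k


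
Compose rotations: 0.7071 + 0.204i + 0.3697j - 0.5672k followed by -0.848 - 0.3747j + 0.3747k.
-0.2486 - 0.099i - 0.502j + 0.8224k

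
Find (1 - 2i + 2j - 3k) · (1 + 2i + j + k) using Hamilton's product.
6 + 5i - j - 8k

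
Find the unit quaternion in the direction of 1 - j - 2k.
0.4082 - 0.4082j - 0.8165k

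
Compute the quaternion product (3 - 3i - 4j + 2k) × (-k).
2 + 4i - 3j - 3k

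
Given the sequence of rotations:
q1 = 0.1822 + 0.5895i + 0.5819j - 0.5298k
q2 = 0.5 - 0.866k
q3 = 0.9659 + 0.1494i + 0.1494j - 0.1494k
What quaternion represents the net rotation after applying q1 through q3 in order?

q2 · q1 = -0.3677 + 0.7987i - 0.2196j - 0.4227k
q3 · q2 · q1 = -0.5048 + 0.6206i - 0.3232j - 0.5055k
-0.5048 + 0.6206i - 0.3232j - 0.5055k


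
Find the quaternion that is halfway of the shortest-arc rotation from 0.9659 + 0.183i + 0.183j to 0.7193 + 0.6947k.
0.9153 + 0.0994i + 0.0994j + 0.3773k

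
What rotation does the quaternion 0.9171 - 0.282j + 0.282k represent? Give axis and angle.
axis = (0, -√2/2, √2/2), θ = 47°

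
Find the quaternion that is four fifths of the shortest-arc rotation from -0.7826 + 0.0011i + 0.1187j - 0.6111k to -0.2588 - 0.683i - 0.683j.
-0.4644 - 0.6304i - 0.5966j - 0.176k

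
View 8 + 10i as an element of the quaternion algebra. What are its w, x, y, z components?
8 + 10i + 0j + 0k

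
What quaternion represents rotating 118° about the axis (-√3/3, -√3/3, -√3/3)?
0.515 - 0.4949i - 0.4949j - 0.4949k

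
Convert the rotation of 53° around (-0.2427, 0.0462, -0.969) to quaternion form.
0.8949 - 0.1083i + 0.0206j - 0.4324k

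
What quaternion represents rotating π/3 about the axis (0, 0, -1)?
0.866 - 0.5k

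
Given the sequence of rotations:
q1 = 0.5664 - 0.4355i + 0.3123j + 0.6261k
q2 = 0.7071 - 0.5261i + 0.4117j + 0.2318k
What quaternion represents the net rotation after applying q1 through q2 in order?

q2 · q1 = -0.1023 - 0.4206i + 0.6825j + 0.589k
-0.1023 - 0.4206i + 0.6825j + 0.589k


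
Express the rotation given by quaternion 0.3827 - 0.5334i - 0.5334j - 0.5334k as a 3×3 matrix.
[[-0.1381, 0.9773, 0.1608], [0.1608, -0.1381, 0.9773], [0.9773, 0.1608, -0.1381]]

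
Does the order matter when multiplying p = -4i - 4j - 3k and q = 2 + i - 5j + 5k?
Yes: pq = -1 - 43i + 9j + 18k ≠ -1 + 27i - 25j - 30k = qp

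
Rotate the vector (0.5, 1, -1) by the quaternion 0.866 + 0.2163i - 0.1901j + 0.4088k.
(-0.341, 1.415, -0.362)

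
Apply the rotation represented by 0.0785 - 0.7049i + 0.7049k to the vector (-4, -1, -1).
(1.08, 0.434, 4.08)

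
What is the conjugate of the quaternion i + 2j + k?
-i - 2j - k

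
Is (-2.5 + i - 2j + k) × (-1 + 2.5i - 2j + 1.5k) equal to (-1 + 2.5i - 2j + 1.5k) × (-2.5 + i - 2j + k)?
No: pq = -5.5 - 8.25i + 8j - 1.75k ≠ -5.5 - 6.25i + 6j - 7.75k = qp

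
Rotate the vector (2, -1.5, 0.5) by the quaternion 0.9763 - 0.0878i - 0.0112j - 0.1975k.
(1.268, -2.039, 0.856)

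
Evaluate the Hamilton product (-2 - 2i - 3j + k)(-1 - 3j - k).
-6 + 8i + 7j + 7k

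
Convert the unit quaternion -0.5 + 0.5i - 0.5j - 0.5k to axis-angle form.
axis = (√3/3, -√3/3, -√3/3), θ = 4π/3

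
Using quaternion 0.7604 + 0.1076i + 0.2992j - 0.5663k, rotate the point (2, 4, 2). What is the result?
(4.728, -1.257, -0.259)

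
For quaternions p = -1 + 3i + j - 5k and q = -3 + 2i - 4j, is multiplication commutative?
No: pq = 1 - 31i - 9j + k ≠ 1 + 9i + 11j + 29k = qp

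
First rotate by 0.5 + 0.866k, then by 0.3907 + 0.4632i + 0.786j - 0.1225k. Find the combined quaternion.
0.3014 + 0.9123i - 0.0081j + 0.2771k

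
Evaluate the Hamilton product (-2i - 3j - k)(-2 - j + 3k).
-6i + 12j + 4k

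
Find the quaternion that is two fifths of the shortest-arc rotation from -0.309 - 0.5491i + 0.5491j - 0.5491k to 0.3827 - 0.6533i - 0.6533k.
-0.0306 - 0.6586i + 0.3626j - 0.6586k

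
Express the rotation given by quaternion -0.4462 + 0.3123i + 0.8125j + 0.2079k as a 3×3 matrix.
[[-0.4068, 0.693, -0.5952], [0.322, 0.7185, 0.6165], [0.8549, 0.0591, -0.5154]]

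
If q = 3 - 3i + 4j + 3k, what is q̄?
3 + 3i - 4j - 3k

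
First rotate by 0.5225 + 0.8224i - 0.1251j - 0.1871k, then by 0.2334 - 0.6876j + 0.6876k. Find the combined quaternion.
0.1646 + 0.4066i + 0.177j + 0.8811k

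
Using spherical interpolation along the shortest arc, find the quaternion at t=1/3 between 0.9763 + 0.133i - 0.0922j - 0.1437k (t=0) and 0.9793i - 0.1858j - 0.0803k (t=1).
0.799 + 0.5584i - 0.1608j - 0.1545k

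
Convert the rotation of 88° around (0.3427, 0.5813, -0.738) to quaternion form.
0.7193 + 0.2381i + 0.4038j - 0.5127k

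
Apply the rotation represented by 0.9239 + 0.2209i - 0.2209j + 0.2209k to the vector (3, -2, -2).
(4.047, 0.334, -0.713)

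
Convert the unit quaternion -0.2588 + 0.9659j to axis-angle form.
axis = (0, 1, 0), θ = 7π/6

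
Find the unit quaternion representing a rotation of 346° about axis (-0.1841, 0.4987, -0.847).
-0.9925 - 0.0224i + 0.0608j - 0.1032k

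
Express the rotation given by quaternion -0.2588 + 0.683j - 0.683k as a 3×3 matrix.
[[-0.866, -0.3535, -0.3535], [0.3535, 0.067, -0.933], [0.3535, -0.933, 0.067]]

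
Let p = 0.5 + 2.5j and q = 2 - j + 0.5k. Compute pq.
3.5 + 1.25i + 4.5j + 0.25k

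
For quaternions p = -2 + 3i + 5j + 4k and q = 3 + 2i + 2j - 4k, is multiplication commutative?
No: pq = -6 - 23i + 31j + 16k ≠ -6 + 33i - 9j + 24k = qp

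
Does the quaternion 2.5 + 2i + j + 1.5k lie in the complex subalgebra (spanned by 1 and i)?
No. The quaternion 2.5 + 2i + j + 1.5k has j-coefficient y = 1 and k-coefficient z = 1.5, not both zero, so it does not lie in the complex subalgebra spanned by 1 and i.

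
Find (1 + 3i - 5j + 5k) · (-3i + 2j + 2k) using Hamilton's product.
9 - 23i - 19j - 7k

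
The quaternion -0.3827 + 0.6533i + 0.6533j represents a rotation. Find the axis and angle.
axis = (√2/2, √2/2, 0), θ = 5π/4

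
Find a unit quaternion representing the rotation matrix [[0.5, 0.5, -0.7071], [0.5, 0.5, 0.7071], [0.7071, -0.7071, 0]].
0.7071 - 0.5i - 0.5j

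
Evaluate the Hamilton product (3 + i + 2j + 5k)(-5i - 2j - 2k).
19 - 9i - 29j + 2k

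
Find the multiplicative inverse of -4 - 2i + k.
-0.1905 + 0.0952i - 0.0476k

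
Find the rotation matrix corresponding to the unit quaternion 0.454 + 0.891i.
[[1, 0, 0], [0, -0.5878, -0.809], [0, 0.809, -0.5878]]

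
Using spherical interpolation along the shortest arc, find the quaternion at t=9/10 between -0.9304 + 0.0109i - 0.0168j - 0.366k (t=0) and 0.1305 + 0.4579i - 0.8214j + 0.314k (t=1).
-0.2538 - 0.4385i + 0.7869j - 0.3522k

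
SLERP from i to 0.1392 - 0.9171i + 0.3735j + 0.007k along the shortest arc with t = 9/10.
-0.126 + 0.9327i - 0.338j - 0.0063k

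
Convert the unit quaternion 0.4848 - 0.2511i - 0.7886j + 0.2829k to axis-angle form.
axis = (-0.2871, -0.9016, 0.3235), θ = 122°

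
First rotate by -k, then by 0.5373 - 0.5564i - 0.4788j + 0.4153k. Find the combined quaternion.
0.4153 + 0.4788i - 0.5564j - 0.5373k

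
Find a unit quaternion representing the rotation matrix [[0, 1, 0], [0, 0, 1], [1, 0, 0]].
-0.5 + 0.5i + 0.5j + 0.5k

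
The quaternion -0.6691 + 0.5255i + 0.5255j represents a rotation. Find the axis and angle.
axis = (√2/2, √2/2, 0), θ = 264°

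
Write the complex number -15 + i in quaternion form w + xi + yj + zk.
-15 + i + 0j + 0k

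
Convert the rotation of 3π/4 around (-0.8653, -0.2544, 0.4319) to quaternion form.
0.3827 - 0.7994i - 0.235j + 0.399k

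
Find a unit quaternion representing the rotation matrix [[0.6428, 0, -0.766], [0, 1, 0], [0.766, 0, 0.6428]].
0.9063 - 0.4226j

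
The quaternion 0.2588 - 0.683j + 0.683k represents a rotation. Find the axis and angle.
axis = (0, -√2/2, √2/2), θ = 5π/6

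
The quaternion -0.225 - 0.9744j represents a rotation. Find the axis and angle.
axis = (0, -1, 0), θ = 206°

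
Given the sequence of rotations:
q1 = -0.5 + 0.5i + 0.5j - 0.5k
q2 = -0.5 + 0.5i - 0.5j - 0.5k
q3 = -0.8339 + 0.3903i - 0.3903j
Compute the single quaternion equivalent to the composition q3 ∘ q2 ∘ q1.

q2 · q1 = k
q3 · q2 · q1 = -0.3903i - 0.3903j - 0.8339k
-0.3903i - 0.3903j - 0.8339k


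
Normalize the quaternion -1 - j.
-0.7071 - 0.7071j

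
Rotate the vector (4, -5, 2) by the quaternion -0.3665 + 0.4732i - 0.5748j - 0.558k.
(3.417, 1.79, -5.488)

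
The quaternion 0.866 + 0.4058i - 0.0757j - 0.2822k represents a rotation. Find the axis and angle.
axis = (0.8115, -0.1514, -0.5644), θ = π/3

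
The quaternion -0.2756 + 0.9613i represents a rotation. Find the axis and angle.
axis = (1, 0, 0), θ = 212°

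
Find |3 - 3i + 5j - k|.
√44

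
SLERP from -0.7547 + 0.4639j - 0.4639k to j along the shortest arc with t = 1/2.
-0.4411 + 0.8555j - 0.2711k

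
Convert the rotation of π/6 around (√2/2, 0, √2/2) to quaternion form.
0.9659 + 0.183i + 0.183k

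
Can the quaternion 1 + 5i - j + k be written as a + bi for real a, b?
No. The quaternion 1 + 5i - j + k has j-coefficient y = -1 and k-coefficient z = 1, not both zero, so it does not lie in the complex subalgebra spanned by 1 and i.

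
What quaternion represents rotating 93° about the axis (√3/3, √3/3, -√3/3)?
0.6884 + 0.4188i + 0.4188j - 0.4188k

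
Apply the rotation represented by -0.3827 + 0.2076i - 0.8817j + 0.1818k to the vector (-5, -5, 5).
(7.991, -2.521, 2.189)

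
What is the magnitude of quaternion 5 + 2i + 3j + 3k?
√47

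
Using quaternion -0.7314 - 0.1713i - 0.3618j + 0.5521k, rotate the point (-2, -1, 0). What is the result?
(-1.189, 1.036, 1.586)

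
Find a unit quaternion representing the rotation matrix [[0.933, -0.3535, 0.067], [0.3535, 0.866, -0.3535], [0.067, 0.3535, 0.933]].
0.9659 + 0.183i + 0.183k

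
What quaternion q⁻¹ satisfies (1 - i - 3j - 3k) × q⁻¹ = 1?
0.05 + 0.05i + 0.15j + 0.15k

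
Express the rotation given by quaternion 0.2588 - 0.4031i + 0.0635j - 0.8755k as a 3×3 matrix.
[[-0.5411, 0.402, 0.7387], [-0.5044, -0.858, 0.0975], [0.673, -0.3198, 0.667]]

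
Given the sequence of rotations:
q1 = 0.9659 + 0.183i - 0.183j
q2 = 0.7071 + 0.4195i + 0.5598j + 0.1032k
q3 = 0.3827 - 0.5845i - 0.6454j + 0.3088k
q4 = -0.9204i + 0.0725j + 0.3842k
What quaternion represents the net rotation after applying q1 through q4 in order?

q2 · q1 = 0.7087 + 0.5535i + 0.4302j - 0.0795k
q3 · q2 · q1 = 0.8969 - 0.2839i - 0.1683j + 0.2942k
q4 · q3 · q2 · q1 = -0.3621 - 0.7395i + 0.2267j + 0.5201k
-0.3621 - 0.7395i + 0.2267j + 0.5201k


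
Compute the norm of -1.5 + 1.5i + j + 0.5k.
2.398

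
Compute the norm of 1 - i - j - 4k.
√19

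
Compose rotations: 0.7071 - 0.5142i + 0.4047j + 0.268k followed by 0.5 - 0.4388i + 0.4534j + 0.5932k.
-0.2145 - 0.6859i + 0.3355j + 0.609k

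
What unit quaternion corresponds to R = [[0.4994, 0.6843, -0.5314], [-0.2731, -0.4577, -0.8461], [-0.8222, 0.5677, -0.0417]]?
0.5 + 0.7069i + 0.1454j - 0.4787k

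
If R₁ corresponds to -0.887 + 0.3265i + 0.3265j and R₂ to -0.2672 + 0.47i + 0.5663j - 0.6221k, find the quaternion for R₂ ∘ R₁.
-0.1013 - 0.301i - 0.7927j + 0.5204k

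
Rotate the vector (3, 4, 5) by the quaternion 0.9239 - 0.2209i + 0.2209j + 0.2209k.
(1.944, 6.68, 1.264)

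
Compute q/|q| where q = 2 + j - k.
0.8165 + 0.4082j - 0.4082k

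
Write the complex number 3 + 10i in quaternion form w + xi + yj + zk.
3 + 10i + 0j + 0k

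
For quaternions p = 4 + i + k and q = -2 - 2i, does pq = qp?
No: pq = -6 - 10i - 2j - 2k ≠ -6 - 10i + 2j - 2k = qp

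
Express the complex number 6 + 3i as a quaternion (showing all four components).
6 + 3i + 0j + 0k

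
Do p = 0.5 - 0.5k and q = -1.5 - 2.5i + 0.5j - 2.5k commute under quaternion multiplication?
No: pq = -2 - i + 1.5j - 0.5k ≠ -2 - 1.5i - j - 0.5k = qp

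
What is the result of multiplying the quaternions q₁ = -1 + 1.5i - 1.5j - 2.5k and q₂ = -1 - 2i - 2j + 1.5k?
4.75 - 6.75i + 6.25j - 5k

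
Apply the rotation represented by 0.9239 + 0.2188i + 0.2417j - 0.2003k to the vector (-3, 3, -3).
(-2.058, 4.768, 0.163)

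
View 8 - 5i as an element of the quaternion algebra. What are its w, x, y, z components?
8 - 5i + 0j + 0k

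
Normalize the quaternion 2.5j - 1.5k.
0.8575j - 0.5145k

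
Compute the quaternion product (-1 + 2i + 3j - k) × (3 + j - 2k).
-8 + i + 12j + k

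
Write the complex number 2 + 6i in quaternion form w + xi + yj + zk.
2 + 6i + 0j + 0k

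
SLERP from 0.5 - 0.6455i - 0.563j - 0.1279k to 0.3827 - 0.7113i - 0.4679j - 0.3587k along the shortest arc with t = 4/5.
0.409 - 0.7026i - 0.4902j - 0.3143k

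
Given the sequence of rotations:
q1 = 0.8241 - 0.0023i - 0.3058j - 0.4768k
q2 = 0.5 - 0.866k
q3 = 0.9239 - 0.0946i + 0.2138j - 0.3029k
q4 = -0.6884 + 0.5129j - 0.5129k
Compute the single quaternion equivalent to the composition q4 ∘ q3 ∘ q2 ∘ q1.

q2 · q1 = -0.0009 - 0.266i - 0.1509j - 0.9521k
q3 · q2 · q1 = -0.2821 - 0.4949i - 0.1491j - 0.8082k
q4 · q3 · q2 · q1 = -0.1439 - 0.1503i + 0.2118j + 0.9549k
-0.1439 - 0.1503i + 0.2118j + 0.9549k


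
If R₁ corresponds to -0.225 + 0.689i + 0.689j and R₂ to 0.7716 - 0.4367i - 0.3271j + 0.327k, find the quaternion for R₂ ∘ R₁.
0.3526 + 0.4046i + 0.8305j - 0.1491k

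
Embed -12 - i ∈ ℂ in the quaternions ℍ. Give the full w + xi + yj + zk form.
-12 - i + 0j + 0k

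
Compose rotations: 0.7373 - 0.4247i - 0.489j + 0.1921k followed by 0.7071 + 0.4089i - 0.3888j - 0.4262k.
0.5868 - 0.2819i - 0.53j - 0.5435k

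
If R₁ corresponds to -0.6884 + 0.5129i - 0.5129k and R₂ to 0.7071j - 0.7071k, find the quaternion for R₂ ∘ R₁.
-0.3627 - 0.3627i - 0.8494j + 0.1241k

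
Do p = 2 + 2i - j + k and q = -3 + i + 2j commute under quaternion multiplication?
No: pq = -6 - 6i + 8j + 2k ≠ -6 - 2i + 6j - 8k = qp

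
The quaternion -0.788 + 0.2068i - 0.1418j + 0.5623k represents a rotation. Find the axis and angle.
axis = (0.3359, -0.2303, 0.9133), θ = 284°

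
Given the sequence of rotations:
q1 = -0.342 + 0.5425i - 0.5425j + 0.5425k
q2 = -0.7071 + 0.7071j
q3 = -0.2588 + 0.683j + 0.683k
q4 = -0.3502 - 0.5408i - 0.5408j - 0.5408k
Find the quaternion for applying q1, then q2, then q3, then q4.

q2 · q1 = 0.6254 + 0.1418j - 0.7672k
q3 · q2 · q1 = 0.2653 - 0.6208i + 0.3905j + 0.6257k
q4 · q3 · q2 · q1 = 0.1209 - 0.0533i + 0.3939j - 0.9095k
0.1209 - 0.0533i + 0.3939j - 0.9095k
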